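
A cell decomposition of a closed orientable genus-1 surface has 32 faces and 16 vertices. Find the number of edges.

For a closed orientable surface of genus 1, χ = 2 − 2·1 = 0.
E = V + F − (0) = 16 + 32 − (0) = 48.

48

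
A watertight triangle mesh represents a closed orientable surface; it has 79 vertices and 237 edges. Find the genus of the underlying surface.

1

Every face is a triangle and each edge borders two faces, so 3F = 2·237, giving F = 158.
χ = V − E + F = 79 − 237 + 158 = 0.
For a closed orientable surface χ = 2 − 2g, so g = (2 − (0))/2 = 1.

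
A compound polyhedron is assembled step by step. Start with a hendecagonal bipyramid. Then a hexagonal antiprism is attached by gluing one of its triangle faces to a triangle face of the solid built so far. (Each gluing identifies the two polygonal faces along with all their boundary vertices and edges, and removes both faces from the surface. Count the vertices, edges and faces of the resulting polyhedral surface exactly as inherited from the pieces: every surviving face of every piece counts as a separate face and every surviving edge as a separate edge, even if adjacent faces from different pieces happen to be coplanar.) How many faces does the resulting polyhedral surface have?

34

A hendecagonal bipyramid: V=13, E=33, F=22.
Attach a hexagonal antiprism (V=12, E=24, F=14) along a 3-gon: merge 3 vertices and 3 edges, delete both glued faces → V=22, E=54, F=34.
Check: V − E + F = 22 − 54 + 34 = 2.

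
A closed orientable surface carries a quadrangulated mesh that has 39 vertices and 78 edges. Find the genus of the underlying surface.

Every face is a square and each edge borders two faces, so 4F = 2·78, giving F = 39.
χ = V − E + F = 39 − 78 + 39 = 0.
For a closed orientable surface χ = 2 − 2g, so g = (2 − (0))/2 = 1.

1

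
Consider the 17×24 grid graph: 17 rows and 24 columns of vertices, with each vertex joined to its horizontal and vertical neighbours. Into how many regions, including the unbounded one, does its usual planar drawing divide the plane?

The grid has V = 17·24 = 408 vertices and E = 17·23 + 24·16 = 775 edges.
F = 2 − V + E = 2 − 408 + 775 = 369.

369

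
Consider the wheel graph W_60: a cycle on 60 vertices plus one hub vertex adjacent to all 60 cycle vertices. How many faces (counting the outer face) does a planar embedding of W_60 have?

W_60 has V = 60 + 1 = 61 vertices and E = 2·60 = 120 edges.
By Euler's formula F = 2 − V + E = 2 − 61 + 120 = 61.

61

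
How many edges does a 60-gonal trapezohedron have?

240

The n-trapezohedron (dual of the n-antiprism) has V = 2·60 + 2 = 122, E = 4·60 = 240, F = 2·60 = 120.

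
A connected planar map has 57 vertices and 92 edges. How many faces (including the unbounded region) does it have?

37

Euler's formula for a connected plane graph: V − E + F = 2, so F = 2 − 57 + 92 = 37.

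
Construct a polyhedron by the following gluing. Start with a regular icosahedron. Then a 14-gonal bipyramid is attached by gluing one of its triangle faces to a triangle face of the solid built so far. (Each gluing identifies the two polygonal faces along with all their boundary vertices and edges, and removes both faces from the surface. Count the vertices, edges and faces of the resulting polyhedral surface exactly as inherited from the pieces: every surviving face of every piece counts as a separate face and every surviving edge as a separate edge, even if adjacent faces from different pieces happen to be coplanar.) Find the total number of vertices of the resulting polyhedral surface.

A regular icosahedron: V=12, E=30, F=20.
Attach a 14-gonal bipyramid (V=16, E=42, F=28) along a 3-gon: merge 3 vertices and 3 edges, delete both glued faces → V=25, E=69, F=46.
Check: V − E + F = 25 − 69 + 46 = 2.

25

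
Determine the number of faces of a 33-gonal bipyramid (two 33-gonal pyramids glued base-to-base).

A bipyramid over an n-gon has 2n triangular faces and n + 2 vertices: V = 33 + 2 = 35, E = 3·33 = 99, F = 2·33 = 66.
Check: V − E + F = 35 − 99 + 66 = 2.

66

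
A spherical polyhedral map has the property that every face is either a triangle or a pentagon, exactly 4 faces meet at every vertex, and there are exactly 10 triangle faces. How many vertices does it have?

10

Let x be the number of pentagons; then F = 10 + x.
Edge–face incidences: 2E = 3·10 + 5·x = 30 + 5x.
Every vertex has degree 4, so 4V = 2E.
Euler: V − E + F = 2 ⇒ (2E)/4 − E + (10 + x) = 2.
Multiply by 8: 2·(2E) − 4·(2E) + 8·(10 + x) = 16, i.e. 80 + 8x − 2·(30 + 5x) = 16.
Collecting terms: −2x + 20 = 16, so −2x = −4, so x = 2.
Then 2E = 30 + 5·2 = 40, so E = 20, V = 2E/4 = 10, F = 10 + 2 = 12.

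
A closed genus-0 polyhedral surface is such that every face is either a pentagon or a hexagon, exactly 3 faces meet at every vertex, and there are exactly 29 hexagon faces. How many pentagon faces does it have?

Let x be the number of pentagons; then F = 29 + x.
Edge–face incidences: 2E = 6·29 + 5·x = 174 + 5x.
Every vertex has degree 3, so 3V = 2E.
Euler: V − E + F = 2 ⇒ (2E)/3 − E + (29 + x) = 2.
Multiply by 6: 2·(2E) − 3·(2E) + 6·(29 + x) = 12, i.e. 174 + 6x − (174 + 5x) = 12.
Collecting terms: x = 12.
Then 2E = 174 + 5·12 = 234, so E = 117, V = 2E/3 = 78, F = 29 + 12 = 41.

12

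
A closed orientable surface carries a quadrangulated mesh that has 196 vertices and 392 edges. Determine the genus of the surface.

1

Every face is a square and each edge borders two faces, so 4F = 2·392, giving F = 196.
χ = V − E + F = 196 − 392 + 196 = 0.
For a closed orientable surface χ = 2 − 2g, so g = (2 − (0))/2 = 1.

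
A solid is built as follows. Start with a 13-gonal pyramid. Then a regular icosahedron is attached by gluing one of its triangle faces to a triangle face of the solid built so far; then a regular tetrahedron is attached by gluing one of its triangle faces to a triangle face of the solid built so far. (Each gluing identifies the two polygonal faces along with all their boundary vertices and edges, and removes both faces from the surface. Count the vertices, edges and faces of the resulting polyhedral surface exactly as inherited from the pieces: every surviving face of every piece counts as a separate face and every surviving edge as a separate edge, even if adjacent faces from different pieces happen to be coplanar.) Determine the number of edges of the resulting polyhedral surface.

A 13-gonal pyramid: V=14, E=26, F=14.
Attach a regular icosahedron (V=12, E=30, F=20) along a 3-gon: merge 3 vertices and 3 edges, delete both glued faces → V=23, E=53, F=32.
Attach a regular tetrahedron (V=4, E=6, F=4) along a 3-gon: merge 3 vertices and 3 edges, delete both glued faces → V=24, E=56, F=34.
Check: V − E + F = 24 − 56 + 34 = 2.

56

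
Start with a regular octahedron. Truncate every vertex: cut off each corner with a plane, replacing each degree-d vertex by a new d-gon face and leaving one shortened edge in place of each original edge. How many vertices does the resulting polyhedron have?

24

The base solid has V = 6, E = 12, F = 8.
Truncation replaces each original edge-end by a new vertex, so V′ = 2E = 24.
Each original edge survives, and each old vertex of degree d contributes d new edges; summing degrees gives Σd = 2E, so E′ = E + 2E = 3E = 36.
Each original face survives and each original vertex becomes one new face: F′ = F + V = 14.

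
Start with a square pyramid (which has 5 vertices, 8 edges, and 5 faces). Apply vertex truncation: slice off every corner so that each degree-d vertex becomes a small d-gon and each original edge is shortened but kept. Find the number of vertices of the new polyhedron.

16

Truncation replaces each original edge-end by a new vertex, so V′ = 2E = 16.
Each original edge survives, and each old vertex of degree d contributes d new edges; summing degrees gives Σd = 2E, so E′ = E + 2E = 3E = 24.
Each original face survives and each original vertex becomes one new face: F′ = F + V = 10.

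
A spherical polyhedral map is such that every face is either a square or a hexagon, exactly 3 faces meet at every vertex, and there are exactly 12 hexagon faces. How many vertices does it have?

Let x be the number of squares; then F = 12 + x.
Edge–face incidences: 2E = 6·12 + 4·x = 72 + 4x.
Every vertex has degree 3, so 3V = 2E.
Euler: V − E + F = 2 ⇒ (2E)/3 − E + (12 + x) = 2.
Multiply by 6: 2·(2E) − 3·(2E) + 6·(12 + x) = 12, i.e. 72 + 6x − (72 + 4x) = 12.
Collecting terms: 2x = 12, so x = 6.
Then 2E = 72 + 4·6 = 96, so E = 48, V = 2E/3 = 32, F = 12 + 6 = 18.

32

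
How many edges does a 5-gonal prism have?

15

A prism on an n-gon has two n-gon bases and n rectangular sides: V = 2·5 = 10, E = 3·5 = 15, F = 5 + 2 = 7.
Check: V − E + F = 10 − 15 + 7 = 2.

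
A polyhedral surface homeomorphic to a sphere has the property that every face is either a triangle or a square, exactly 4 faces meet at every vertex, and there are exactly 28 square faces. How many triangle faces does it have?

8

Let x be the number of triangles; then F = 28 + x.
Edge–face incidences: 2E = 4·28 + 3·x = 112 + 3x.
Every vertex has degree 4, so 4V = 2E.
Euler: V − E + F = 2 ⇒ (2E)/4 − E + (28 + x) = 2.
Multiply by 8: 2·(2E) − 4·(2E) + 8·(28 + x) = 16, i.e. 224 + 8x − 2·(112 + 3x) = 16.
Collecting terms: 2x = 16, so x = 8.
Then 2E = 112 + 3·8 = 136, so E = 68, V = 2E/4 = 34, F = 28 + 8 = 36.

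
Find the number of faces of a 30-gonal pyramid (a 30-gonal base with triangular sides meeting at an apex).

A pyramid on an n-gon base has one n-gon and n triangles: V = 30 + 1 = 31, E = 2·30 = 60, F = 30 + 1 = 31.

31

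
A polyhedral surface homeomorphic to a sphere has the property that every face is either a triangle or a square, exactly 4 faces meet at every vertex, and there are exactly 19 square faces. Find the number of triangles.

8

Let x be the number of triangles; then F = 19 + x.
Edge–face incidences: 2E = 4·19 + 3·x = 76 + 3x.
Every vertex has degree 4, so 4V = 2E.
Euler: V − E + F = 2 ⇒ (2E)/4 − E + (19 + x) = 2.
Multiply by 8: 2·(2E) − 4·(2E) + 8·(19 + x) = 16, i.e. 152 + 8x − 2·(76 + 3x) = 16.
Collecting terms: 2x = 16, so x = 8.
Then 2E = 76 + 3·8 = 100, so E = 50, V = 2E/4 = 25, F = 19 + 8 = 27.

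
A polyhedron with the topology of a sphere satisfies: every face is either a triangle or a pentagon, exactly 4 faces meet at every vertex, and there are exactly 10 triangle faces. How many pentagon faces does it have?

Let x be the number of pentagons; then F = 10 + x.
Edge–face incidences: 2E = 3·10 + 5·x = 30 + 5x.
Every vertex has degree 4, so 4V = 2E.
Euler: V − E + F = 2 ⇒ (2E)/4 − E + (10 + x) = 2.
Multiply by 8: 2·(2E) − 4·(2E) + 8·(10 + x) = 16, i.e. 80 + 8x − 2·(30 + 5x) = 16.
Collecting terms: −2x + 20 = 16, so −2x = −4, so x = 2.
Then 2E = 30 + 5·2 = 40, so E = 20, V = 2E/4 = 10, F = 10 + 2 = 12.

2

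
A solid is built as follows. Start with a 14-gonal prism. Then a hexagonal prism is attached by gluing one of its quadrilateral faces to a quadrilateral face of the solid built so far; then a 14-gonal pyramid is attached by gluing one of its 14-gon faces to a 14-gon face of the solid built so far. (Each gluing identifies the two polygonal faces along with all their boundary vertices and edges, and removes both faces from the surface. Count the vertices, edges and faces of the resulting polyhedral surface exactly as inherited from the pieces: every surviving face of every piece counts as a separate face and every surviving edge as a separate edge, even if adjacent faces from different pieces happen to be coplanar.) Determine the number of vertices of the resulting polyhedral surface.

A 14-gonal prism: V=28, E=42, F=16.
Attach a hexagonal prism (V=12, E=18, F=8) along a 4-gon: merge 4 vertices and 4 edges, delete both glued faces → V=36, E=56, F=22.
Attach a 14-gonal pyramid (V=15, E=28, F=15) along a 14-gon: merge 14 vertices and 14 edges, delete both glued faces → V=37, E=70, F=35.
Check: V − E + F = 37 − 70 + 35 = 2.

37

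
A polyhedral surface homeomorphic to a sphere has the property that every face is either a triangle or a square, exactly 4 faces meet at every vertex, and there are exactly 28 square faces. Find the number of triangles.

8

Let x be the number of triangles; then F = 28 + x.
Edge–face incidences: 2E = 4·28 + 3·x = 112 + 3x.
Every vertex has degree 4, so 4V = 2E.
Euler: V − E + F = 2 ⇒ (2E)/4 − E + (28 + x) = 2.
Multiply by 8: 2·(2E) − 4·(2E) + 8·(28 + x) = 16, i.e. 224 + 8x − 2·(112 + 3x) = 16.
Collecting terms: 2x = 16, so x = 8.
Then 2E = 112 + 3·8 = 136, so E = 68, V = 2E/4 = 34, F = 28 + 8 = 36.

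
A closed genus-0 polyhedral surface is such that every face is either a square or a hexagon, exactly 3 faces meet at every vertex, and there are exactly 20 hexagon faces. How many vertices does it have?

48

Let x be the number of squares; then F = 20 + x.
Edge–face incidences: 2E = 6·20 + 4·x = 120 + 4x.
Every vertex has degree 3, so 3V = 2E.
Euler: V − E + F = 2 ⇒ (2E)/3 − E + (20 + x) = 2.
Multiply by 6: 2·(2E) − 3·(2E) + 6·(20 + x) = 12, i.e. 120 + 6x − (120 + 4x) = 12.
Collecting terms: 2x = 12, so x = 6.
Then 2E = 120 + 4·6 = 144, so E = 72, V = 2E/3 = 48, F = 20 + 6 = 26.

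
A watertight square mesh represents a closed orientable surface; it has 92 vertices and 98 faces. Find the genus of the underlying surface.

4

Every face is a square, so 2E = 4·98 = 392, giving E = 196.
χ = V − E + F = 92 − 196 + 98 = -6.
For a closed orientable surface χ = 2 − 2g, so g = (2 − (-6))/2 = 4.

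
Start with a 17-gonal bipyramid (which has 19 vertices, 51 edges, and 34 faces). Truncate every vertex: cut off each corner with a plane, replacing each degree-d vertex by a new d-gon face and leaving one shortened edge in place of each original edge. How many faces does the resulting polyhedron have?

Truncation replaces each original edge-end by a new vertex, so V′ = 2E = 102.
Each original edge survives, and each old vertex of degree d contributes d new edges; summing degrees gives Σd = 2E, so E′ = E + 2E = 3E = 153.
Each original face survives and each original vertex becomes one new face: F′ = F + V = 53.

53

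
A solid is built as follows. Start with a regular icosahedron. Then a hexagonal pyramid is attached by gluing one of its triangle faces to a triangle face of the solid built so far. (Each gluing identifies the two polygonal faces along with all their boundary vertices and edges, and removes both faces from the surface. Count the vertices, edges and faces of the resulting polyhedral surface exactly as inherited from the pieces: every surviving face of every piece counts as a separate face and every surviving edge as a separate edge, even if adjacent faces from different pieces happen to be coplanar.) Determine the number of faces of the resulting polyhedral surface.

25

A regular icosahedron: V=12, E=30, F=20.
Attach a hexagonal pyramid (V=7, E=12, F=7) along a 3-gon: merge 3 vertices and 3 edges, delete both glued faces → V=16, E=39, F=25.
Check: V − E + F = 16 − 39 + 25 = 2.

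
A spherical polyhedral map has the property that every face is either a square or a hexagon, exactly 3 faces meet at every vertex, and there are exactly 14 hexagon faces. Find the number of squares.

Let x be the number of squares; then F = 14 + x.
Edge–face incidences: 2E = 6·14 + 4·x = 84 + 4x.
Every vertex has degree 3, so 3V = 2E.
Euler: V − E + F = 2 ⇒ (2E)/3 − E + (14 + x) = 2.
Multiply by 6: 2·(2E) − 3·(2E) + 6·(14 + x) = 12, i.e. 84 + 6x − (84 + 4x) = 12.
Collecting terms: 2x = 12, so x = 6.
Then 2E = 84 + 4·6 = 108, so E = 54, V = 2E/3 = 36, F = 14 + 6 = 20.

6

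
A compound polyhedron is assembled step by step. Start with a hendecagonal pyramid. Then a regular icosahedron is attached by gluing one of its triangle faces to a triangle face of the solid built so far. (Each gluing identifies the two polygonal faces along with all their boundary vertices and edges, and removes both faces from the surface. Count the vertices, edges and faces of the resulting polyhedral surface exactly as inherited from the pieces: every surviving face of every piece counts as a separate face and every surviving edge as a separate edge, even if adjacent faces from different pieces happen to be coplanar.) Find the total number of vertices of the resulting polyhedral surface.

A hendecagonal pyramid: V=12, E=22, F=12.
Attach a regular icosahedron (V=12, E=30, F=20) along a 3-gon: merge 3 vertices and 3 edges, delete both glued faces → V=21, E=49, F=30.
Check: V − E + F = 21 − 49 + 30 = 2.

21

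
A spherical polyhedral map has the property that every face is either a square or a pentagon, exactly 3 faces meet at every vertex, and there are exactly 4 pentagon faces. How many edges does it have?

18

Let x be the number of squares; then F = 4 + x.
Edge–face incidences: 2E = 5·4 + 4·x = 20 + 4x.
Every vertex has degree 3, so 3V = 2E.
Euler: V − E + F = 2 ⇒ (2E)/3 − E + (4 + x) = 2.
Multiply by 6: 2·(2E) − 3·(2E) + 6·(4 + x) = 12, i.e. 24 + 6x − (20 + 4x) = 12.
Collecting terms: 2x + 4 = 12, so 2x = 8, so x = 4.
Then 2E = 20 + 4·4 = 36, so E = 18, V = 2E/3 = 12, F = 4 + 4 = 8.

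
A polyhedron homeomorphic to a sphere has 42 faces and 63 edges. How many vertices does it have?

23

Here V − E + F = 2.
V = 2 + E − F = 2 + 63 − 42 = 23.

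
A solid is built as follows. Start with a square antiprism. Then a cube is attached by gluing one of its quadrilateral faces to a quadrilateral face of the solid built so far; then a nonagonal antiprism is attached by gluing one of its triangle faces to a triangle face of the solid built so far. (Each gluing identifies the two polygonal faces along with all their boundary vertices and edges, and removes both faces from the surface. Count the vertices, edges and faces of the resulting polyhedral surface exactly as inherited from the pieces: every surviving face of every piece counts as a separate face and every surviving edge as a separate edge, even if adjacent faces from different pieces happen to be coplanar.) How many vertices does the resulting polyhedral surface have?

A square antiprism: V=8, E=16, F=10.
Attach a cube (V=8, E=12, F=6) along a 4-gon: merge 4 vertices and 4 edges, delete both glued faces → V=12, E=24, F=14.
Attach a nonagonal antiprism (V=18, E=36, F=20) along a 3-gon: merge 3 vertices and 3 edges, delete both glued faces → V=27, E=57, F=32.
Check: V − E + F = 27 − 57 + 32 = 2.

27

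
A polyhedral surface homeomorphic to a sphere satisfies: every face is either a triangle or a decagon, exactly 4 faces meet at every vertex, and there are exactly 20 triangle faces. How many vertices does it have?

20

Let x be the number of decagons; then F = 20 + x.
Edge–face incidences: 2E = 3·20 + 10·x = 60 + 10x.
Every vertex has degree 4, so 4V = 2E.
Euler: V − E + F = 2 ⇒ (2E)/4 − E + (20 + x) = 2.
Multiply by 8: 2·(2E) − 4·(2E) + 8·(20 + x) = 16, i.e. 160 + 8x − 2·(60 + 10x) = 16.
Collecting terms: −12x + 40 = 16, so −12x = −24, so x = 2.
Then 2E = 60 + 10·2 = 80, so E = 40, V = 2E/4 = 20, F = 20 + 2 = 22.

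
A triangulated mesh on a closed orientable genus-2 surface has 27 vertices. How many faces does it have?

58

χ = 2 − 2·2 = -2, and every face is a triangle so 3F = 2E.
V − E + F = -2 with E = 3F/2 gives 27 − (3/2 − 1)·F = -2, so F = 58 and E = 87.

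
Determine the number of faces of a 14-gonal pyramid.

A pyramid on an n-gon base has one n-gon and n triangles: V = 14 + 1 = 15, E = 2·14 = 28, F = 14 + 1 = 15.

15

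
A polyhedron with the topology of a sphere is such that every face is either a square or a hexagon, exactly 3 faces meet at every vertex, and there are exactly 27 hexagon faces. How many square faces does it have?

Let x be the number of squares; then F = 27 + x.
Edge–face incidences: 2E = 6·27 + 4·x = 162 + 4x.
Every vertex has degree 3, so 3V = 2E.
Euler: V − E + F = 2 ⇒ (2E)/3 − E + (27 + x) = 2.
Multiply by 6: 2·(2E) − 3·(2E) + 6·(27 + x) = 12, i.e. 162 + 6x − (162 + 4x) = 12.
Collecting terms: 2x = 12, so x = 6.
Then 2E = 162 + 4·6 = 186, so E = 93, V = 2E/3 = 62, F = 27 + 6 = 33.

6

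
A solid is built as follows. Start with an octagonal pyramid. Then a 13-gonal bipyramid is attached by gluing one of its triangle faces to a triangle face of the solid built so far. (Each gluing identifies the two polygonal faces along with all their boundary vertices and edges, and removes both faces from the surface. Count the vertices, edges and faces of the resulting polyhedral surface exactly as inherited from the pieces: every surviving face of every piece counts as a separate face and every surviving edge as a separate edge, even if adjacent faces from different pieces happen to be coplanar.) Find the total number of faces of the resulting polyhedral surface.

An octagonal pyramid: V=9, E=16, F=9.
Attach a 13-gonal bipyramid (V=15, E=39, F=26) along a 3-gon: merge 3 vertices and 3 edges, delete both glued faces → V=21, E=52, F=33.
Check: V − E + F = 21 − 52 + 33 = 2.

33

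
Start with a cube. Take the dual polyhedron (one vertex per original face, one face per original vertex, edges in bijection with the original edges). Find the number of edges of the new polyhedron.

The base solid has V = 8, E = 12, F = 6.
The dual swaps V and F and preserves E: V′ = F = 6, E′ = E = 12, F′ = V = 8.

12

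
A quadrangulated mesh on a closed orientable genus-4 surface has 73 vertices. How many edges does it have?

158

χ = 2 − 2·4 = -6, and every face is a square so 4F = 2E.
V − E + F = -6 with E = 4F/2 gives 73 − (4/2 − 1)·F = -6, so F = 79 and E = 158.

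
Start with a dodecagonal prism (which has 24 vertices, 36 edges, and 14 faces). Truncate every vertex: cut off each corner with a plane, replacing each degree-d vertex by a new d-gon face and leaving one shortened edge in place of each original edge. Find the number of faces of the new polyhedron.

Truncation replaces each original edge-end by a new vertex, so V′ = 2E = 72.
Each original edge survives, and each old vertex of degree d contributes d new edges; summing degrees gives Σd = 2E, so E′ = E + 2E = 3E = 108.
Each original face survives and each original vertex becomes one new face: F′ = F + V = 38.

38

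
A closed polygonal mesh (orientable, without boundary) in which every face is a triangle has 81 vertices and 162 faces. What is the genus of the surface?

1

Every face is a triangle, so 2E = 3·162 = 486, giving E = 243.
χ = V − E + F = 81 − 243 + 162 = 0.
For a closed orientable surface χ = 2 − 2g, so g = (2 − (0))/2 = 1.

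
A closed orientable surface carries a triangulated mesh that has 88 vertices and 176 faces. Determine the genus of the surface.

1

Every face is a triangle, so 2E = 3·176 = 528, giving E = 264.
χ = V − E + F = 88 − 264 + 176 = 0.
For a closed orientable surface χ = 2 − 2g, so g = (2 − (0))/2 = 1.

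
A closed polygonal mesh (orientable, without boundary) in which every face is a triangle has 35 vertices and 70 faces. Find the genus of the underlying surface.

Every face is a triangle, so 2E = 3·70 = 210, giving E = 105.
χ = V − E + F = 35 − 105 + 70 = 0.
For a closed orientable surface χ = 2 − 2g, so g = (2 − (0))/2 = 1.

1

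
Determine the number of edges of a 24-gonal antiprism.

96

An antiprism on an n-gon has two n-gon caps and 2n triangles: V = 2·24 = 48, E = 4·24 = 96, F = 2·24 + 2 = 50.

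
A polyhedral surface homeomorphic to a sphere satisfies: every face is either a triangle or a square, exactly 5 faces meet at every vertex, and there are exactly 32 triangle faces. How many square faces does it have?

Let x be the number of squares; then F = 32 + x.
Edge–face incidences: 2E = 3·32 + 4·x = 96 + 4x.
Every vertex has degree 5, so 5V = 2E.
Euler: V − E + F = 2 ⇒ (2E)/5 − E + (32 + x) = 2.
Multiply by 10: 2·(2E) − 5·(2E) + 10·(32 + x) = 20, i.e. 320 + 10x − 3·(96 + 4x) = 20.
Collecting terms: −2x + 32 = 20, so −2x = −12, so x = 6.
Then 2E = 96 + 4·6 = 120, so E = 60, V = 2E/5 = 24, F = 32 + 6 = 38.

6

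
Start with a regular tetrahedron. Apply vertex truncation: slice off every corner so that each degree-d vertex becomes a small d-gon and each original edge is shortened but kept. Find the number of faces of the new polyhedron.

8

The base solid has V = 4, E = 6, F = 4.
Truncation replaces each original edge-end by a new vertex, so V′ = 2E = 12.
Each original edge survives, and each old vertex of degree d contributes d new edges; summing degrees gives Σd = 2E, so E′ = E + 2E = 3E = 18.
Each original face survives and each original vertex becomes one new face: F′ = F + V = 8.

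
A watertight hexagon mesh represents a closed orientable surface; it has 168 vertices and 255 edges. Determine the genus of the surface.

2

Every face is a hexagon and each edge borders two faces, so 6F = 2·255, giving F = 85.
χ = V − E + F = 168 − 255 + 85 = -2.
For a closed orientable surface χ = 2 − 2g, so g = (2 − (-2))/2 = 2.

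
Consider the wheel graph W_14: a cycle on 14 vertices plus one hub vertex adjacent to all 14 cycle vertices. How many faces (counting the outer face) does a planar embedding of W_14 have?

W_14 has V = 14 + 1 = 15 vertices and E = 2·14 = 28 edges.
By Euler's formula F = 2 − V + E = 2 − 15 + 28 = 15.

15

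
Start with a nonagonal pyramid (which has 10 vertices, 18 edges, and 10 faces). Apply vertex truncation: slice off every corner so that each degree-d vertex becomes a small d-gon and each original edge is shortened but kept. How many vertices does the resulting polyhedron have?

36

Truncation replaces each original edge-end by a new vertex, so V′ = 2E = 36.
Each original edge survives, and each old vertex of degree d contributes d new edges; summing degrees gives Σd = 2E, so E′ = E + 2E = 3E = 54.
Each original face survives and each original vertex becomes one new face: F′ = F + V = 20.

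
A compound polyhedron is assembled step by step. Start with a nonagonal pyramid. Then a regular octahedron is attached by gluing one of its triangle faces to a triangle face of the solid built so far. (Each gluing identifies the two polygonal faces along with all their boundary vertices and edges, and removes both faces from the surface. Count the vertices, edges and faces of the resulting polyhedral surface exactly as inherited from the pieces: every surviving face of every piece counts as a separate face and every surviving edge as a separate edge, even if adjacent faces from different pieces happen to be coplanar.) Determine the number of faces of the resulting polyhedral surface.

16

A nonagonal pyramid: V=10, E=18, F=10.
Attach a regular octahedron (V=6, E=12, F=8) along a 3-gon: merge 3 vertices and 3 edges, delete both glued faces → V=13, E=27, F=16.
Check: V − E + F = 13 − 27 + 16 = 2.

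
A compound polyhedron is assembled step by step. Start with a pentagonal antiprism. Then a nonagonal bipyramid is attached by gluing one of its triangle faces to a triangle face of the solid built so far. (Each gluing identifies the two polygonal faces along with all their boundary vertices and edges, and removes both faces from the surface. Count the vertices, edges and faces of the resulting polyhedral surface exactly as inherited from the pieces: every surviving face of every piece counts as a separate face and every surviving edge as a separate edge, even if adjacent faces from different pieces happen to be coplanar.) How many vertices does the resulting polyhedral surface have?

18

A pentagonal antiprism: V=10, E=20, F=12.
Attach a nonagonal bipyramid (V=11, E=27, F=18) along a 3-gon: merge 3 vertices and 3 edges, delete both glued faces → V=18, E=44, F=28.
Check: V − E + F = 18 − 44 + 28 = 2.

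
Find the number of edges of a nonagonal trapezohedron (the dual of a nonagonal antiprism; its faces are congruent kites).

The n-trapezohedron (dual of the n-antiprism) has V = 2·9 + 2 = 20, E = 4·9 = 36, F = 2·9 = 18.
Check: V − E + F = 20 − 36 + 18 = 2.

36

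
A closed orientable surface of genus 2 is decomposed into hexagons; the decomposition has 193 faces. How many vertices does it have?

384

χ = 2 − 2·2 = -2, and every face is a hexagon so 6F = 2E.
E = 6·193/2 = 579. Then V = -2 + E − F = -2 + 579 − 193 = 384.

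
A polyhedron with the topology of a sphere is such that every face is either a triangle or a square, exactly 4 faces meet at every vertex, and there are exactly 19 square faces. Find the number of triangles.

8

Let x be the number of triangles; then F = 19 + x.
Edge–face incidences: 2E = 4·19 + 3·x = 76 + 3x.
Every vertex has degree 4, so 4V = 2E.
Euler: V − E + F = 2 ⇒ (2E)/4 − E + (19 + x) = 2.
Multiply by 8: 2·(2E) − 4·(2E) + 8·(19 + x) = 16, i.e. 152 + 8x − 2·(76 + 3x) = 16.
Collecting terms: 2x = 16, so x = 8.
Then 2E = 76 + 3·8 = 100, so E = 50, V = 2E/4 = 25, F = 19 + 8 = 27.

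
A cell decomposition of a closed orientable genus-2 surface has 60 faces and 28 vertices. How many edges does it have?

For a closed orientable surface of genus 2, χ = 2 − 2·2 = -2.
E = V + F − (-2) = 28 + 60 − (-2) = 90.

90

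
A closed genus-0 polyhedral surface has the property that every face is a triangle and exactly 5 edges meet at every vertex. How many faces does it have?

Each face has 3 edges and each edge borders two faces, so 2E = 3F.
Each vertex has degree 5, so 5V = 2E and hence V = 3F/5.
Euler: V − E + F = 2 ⇒ (3F/5) − (3F/2) + F = 2.
Multiply by 10: (6 − 15 + 10)F = 20, i.e. 1F = 20.
So F = 20, E = 3·20/2 = 30, V = 3·20/5 = 12.

20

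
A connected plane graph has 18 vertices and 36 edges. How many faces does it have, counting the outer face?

20

Euler's formula for a connected plane graph: V − E + F = 2, so F = 2 − 18 + 36 = 20.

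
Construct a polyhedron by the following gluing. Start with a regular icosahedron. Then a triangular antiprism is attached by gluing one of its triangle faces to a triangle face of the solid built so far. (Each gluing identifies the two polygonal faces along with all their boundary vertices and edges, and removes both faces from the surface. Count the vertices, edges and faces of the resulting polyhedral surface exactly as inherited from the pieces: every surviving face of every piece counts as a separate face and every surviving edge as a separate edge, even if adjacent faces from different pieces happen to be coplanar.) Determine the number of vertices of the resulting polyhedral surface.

A regular icosahedron: V=12, E=30, F=20.
Attach a triangular antiprism (V=6, E=12, F=8) along a 3-gon: merge 3 vertices and 3 edges, delete both glued faces → V=15, E=39, F=26.
Check: V − E + F = 15 − 39 + 26 = 2.

15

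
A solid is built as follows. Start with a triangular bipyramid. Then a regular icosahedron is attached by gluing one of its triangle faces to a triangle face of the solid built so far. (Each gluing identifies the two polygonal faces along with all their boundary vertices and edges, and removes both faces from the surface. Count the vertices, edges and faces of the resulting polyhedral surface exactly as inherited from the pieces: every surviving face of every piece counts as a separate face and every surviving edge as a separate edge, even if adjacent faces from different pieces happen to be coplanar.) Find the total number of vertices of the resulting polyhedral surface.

A triangular bipyramid: V=5, E=9, F=6.
Attach a regular icosahedron (V=12, E=30, F=20) along a 3-gon: merge 3 vertices and 3 edges, delete both glued faces → V=14, E=36, F=24.
Check: V − E + F = 14 − 36 + 24 = 2.

14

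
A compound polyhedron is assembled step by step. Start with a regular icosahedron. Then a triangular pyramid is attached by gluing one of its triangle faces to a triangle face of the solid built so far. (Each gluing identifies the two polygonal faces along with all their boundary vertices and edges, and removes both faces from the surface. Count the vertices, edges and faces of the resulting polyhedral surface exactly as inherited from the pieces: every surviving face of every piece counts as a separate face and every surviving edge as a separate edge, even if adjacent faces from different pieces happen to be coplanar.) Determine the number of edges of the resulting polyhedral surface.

A regular icosahedron: V=12, E=30, F=20.
Attach a triangular pyramid (V=4, E=6, F=4) along a 3-gon: merge 3 vertices and 3 edges, delete both glued faces → V=13, E=33, F=22.
Check: V − E + F = 13 − 33 + 22 = 2.

33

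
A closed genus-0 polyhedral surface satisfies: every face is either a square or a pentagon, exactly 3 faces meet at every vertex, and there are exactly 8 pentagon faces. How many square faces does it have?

2

Let x be the number of squares; then F = 8 + x.
Edge–face incidences: 2E = 5·8 + 4·x = 40 + 4x.
Every vertex has degree 3, so 3V = 2E.
Euler: V − E + F = 2 ⇒ (2E)/3 − E + (8 + x) = 2.
Multiply by 6: 2·(2E) − 3·(2E) + 6·(8 + x) = 12, i.e. 48 + 6x − (40 + 4x) = 12.
Collecting terms: 2x + 8 = 12, so 2x = 4, so x = 2.
Then 2E = 40 + 4·2 = 48, so E = 24, V = 2E/3 = 16, F = 8 + 2 = 10.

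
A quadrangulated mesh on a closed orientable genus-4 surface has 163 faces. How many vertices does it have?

157

χ = 2 − 2·4 = -6, and every face is a square so 4F = 2E.
E = 4·163/2 = 326. Then V = -6 + E − F = -6 + 326 − 163 = 157.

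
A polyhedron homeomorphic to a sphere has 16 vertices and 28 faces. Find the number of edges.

42

Here V − E + F = 2.
E = V + F − (2) = 16 + 28 − (2) = 42.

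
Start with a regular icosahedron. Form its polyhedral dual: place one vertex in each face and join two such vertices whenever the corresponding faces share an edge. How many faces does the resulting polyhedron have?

The base solid has V = 12, E = 30, F = 20.
The dual swaps V and F and preserves E: V′ = F = 20, E′ = E = 30, F′ = V = 12.

12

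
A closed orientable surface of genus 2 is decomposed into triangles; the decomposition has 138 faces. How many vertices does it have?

χ = 2 − 2·2 = -2, and every face is a triangle so 3F = 2E.
E = 3·138/2 = 207. Then V = -2 + E − F = -2 + 207 − 138 = 67.

67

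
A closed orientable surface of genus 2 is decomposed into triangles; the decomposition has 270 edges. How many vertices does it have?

χ = 2 − 2·2 = -2, and every face is a triangle so 3F = 2E.
F = 2E/3 = 180. Then V = -2 + E − F = -2 + 270 − 180 = 88.

88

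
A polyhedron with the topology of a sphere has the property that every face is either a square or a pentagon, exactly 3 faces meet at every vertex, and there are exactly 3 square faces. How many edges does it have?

Let x be the number of pentagons; then F = 3 + x.
Edge–face incidences: 2E = 4·3 + 5·x = 12 + 5x.
Every vertex has degree 3, so 3V = 2E.
Euler: V − E + F = 2 ⇒ (2E)/3 − E + (3 + x) = 2.
Multiply by 6: 2·(2E) − 3·(2E) + 6·(3 + x) = 12, i.e. 18 + 6x − (12 + 5x) = 12.
Collecting terms: x + 6 = 12, so x = 6.
Then 2E = 12 + 5·6 = 42, so E = 21, V = 2E/3 = 14, F = 3 + 6 = 9.

21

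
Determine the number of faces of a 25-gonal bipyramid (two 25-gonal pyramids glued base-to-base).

A bipyramid over an n-gon has 2n triangular faces and n + 2 vertices: V = 25 + 2 = 27, E = 3·25 = 75, F = 2·25 = 50.
Check: V − E + F = 27 − 75 + 50 = 2.

50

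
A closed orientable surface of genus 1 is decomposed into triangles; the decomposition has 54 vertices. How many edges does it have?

χ = 2 − 2·1 = 0, and every face is a triangle so 3F = 2E.
V − E + F = 0 with E = 3F/2 gives 54 − (3/2 − 1)·F = 0, so F = 108 and E = 162.

162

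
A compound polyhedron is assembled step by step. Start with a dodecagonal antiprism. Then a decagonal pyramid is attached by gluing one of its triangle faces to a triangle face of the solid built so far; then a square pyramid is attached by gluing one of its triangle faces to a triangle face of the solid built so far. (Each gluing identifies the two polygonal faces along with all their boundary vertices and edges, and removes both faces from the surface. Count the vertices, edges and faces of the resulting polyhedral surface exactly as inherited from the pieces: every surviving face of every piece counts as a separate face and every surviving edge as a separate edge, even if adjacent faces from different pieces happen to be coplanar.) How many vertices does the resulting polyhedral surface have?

34

A dodecagonal antiprism: V=24, E=48, F=26.
Attach a decagonal pyramid (V=11, E=20, F=11) along a 3-gon: merge 3 vertices and 3 edges, delete both glued faces → V=32, E=65, F=35.
Attach a square pyramid (V=5, E=8, F=5) along a 3-gon: merge 3 vertices and 3 edges, delete both glued faces → V=34, E=70, F=38.
Check: V − E + F = 34 − 70 + 38 = 2.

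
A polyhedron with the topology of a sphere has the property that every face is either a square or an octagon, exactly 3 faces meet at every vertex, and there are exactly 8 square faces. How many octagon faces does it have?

Let x be the number of octagons; then F = 8 + x.
Edge–face incidences: 2E = 4·8 + 8·x = 32 + 8x.
Every vertex has degree 3, so 3V = 2E.
Euler: V − E + F = 2 ⇒ (2E)/3 − E + (8 + x) = 2.
Multiply by 6: 2·(2E) − 3·(2E) + 6·(8 + x) = 12, i.e. 48 + 6x − (32 + 8x) = 12.
Collecting terms: −2x + 16 = 12, so −2x = −4, so x = 2.
Then 2E = 32 + 8·2 = 48, so E = 24, V = 2E/3 = 16, F = 8 + 2 = 10.

2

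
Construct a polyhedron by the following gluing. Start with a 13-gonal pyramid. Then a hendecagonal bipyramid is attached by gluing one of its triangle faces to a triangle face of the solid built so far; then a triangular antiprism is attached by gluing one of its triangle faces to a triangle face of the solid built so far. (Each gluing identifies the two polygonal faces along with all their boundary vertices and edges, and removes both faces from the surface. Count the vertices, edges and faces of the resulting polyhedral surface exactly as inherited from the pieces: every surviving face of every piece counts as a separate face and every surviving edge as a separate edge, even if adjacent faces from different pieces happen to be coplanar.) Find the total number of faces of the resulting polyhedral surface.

A 13-gonal pyramid: V=14, E=26, F=14.
Attach a hendecagonal bipyramid (V=13, E=33, F=22) along a 3-gon: merge 3 vertices and 3 edges, delete both glued faces → V=24, E=56, F=34.
Attach a triangular antiprism (V=6, E=12, F=8) along a 3-gon: merge 3 vertices and 3 edges, delete both glued faces → V=27, E=65, F=40.
Check: V − E + F = 27 − 65 + 40 = 2.

40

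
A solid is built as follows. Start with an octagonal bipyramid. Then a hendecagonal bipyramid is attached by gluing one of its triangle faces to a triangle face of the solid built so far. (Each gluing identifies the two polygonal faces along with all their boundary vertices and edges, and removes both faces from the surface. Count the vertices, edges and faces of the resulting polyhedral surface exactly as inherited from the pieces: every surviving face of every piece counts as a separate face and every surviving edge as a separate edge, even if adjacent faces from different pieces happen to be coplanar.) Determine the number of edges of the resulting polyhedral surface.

54

An octagonal bipyramid: V=10, E=24, F=16.
Attach a hendecagonal bipyramid (V=13, E=33, F=22) along a 3-gon: merge 3 vertices and 3 edges, delete both glued faces → V=20, E=54, F=36.
Check: V − E + F = 20 − 54 + 36 = 2.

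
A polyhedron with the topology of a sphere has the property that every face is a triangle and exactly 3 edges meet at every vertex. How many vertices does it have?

4

Each face has 3 edges and each edge borders two faces, so 2E = 3F.
Each vertex has degree 3, so 3V = 2E and hence V = 3F/3.
Euler: V − E + F = 2 ⇒ (3F/3) − (3F/2) + F = 2.
Multiply by 6: (6 − 9 + 6)F = 12, i.e. 3F = 12.
So F = 4, E = 3·4/2 = 6, V = 3·4/3 = 4.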